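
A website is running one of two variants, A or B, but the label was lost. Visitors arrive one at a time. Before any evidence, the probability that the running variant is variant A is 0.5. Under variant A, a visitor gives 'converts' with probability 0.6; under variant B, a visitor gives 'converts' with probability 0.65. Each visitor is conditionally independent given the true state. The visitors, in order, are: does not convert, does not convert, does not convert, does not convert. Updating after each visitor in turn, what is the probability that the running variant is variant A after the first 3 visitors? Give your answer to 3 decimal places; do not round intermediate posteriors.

0.599

After 'does not convert': P(A) = 0.4·0.5000 / (0.4·0.5000 + 0.35·0.5000) ≈ 0.5333
After 'does not convert': P(A) = 0.4·0.5333 / (0.4·0.5333 + 0.35·0.4667) ≈ 0.5664
After 'does not convert': P(A) = 0.4·0.5664 / (0.4·0.5664 + 0.35·0.4336) ≈ 0.5988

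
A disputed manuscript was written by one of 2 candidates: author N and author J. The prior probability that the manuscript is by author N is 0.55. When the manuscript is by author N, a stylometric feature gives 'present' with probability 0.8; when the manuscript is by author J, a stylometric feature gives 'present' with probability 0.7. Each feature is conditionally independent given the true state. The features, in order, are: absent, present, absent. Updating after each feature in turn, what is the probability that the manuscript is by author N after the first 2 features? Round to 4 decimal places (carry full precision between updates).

0.4822

Apply Bayes' rule sequentially, carrying P(author N) forward.
After 'absent': P(author N) = 0.2·0.5500 / (0.2·0.5500 + 0.3·0.4500) ≈ 0.4490
After 'present': P(author N) = 0.8·0.4490 / (0.8·0.4490 + 0.7·0.5510) ≈ 0.4822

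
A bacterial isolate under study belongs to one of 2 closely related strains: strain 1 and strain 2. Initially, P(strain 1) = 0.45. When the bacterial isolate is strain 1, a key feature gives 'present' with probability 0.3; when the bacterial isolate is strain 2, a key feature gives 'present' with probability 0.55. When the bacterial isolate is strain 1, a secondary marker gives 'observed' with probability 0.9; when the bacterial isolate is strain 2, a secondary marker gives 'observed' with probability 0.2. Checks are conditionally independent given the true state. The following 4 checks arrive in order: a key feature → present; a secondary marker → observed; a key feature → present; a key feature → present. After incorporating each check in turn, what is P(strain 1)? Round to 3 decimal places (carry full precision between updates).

After a key feature='present': P(strain 1) = 0.3·0.4500 / (0.3·0.4500 + 0.55·0.5500) ≈ 0.3086
After a secondary marker='observed': P(strain 1) = 0.9·0.3086 / (0.9·0.3086 + 0.2·0.6914) ≈ 0.6676
After a key feature='present': P(strain 1) = 0.3·0.6676 / (0.3·0.6676 + 0.55·0.3324) ≈ 0.5228
After a key feature='present': P(strain 1) = 0.3·0.5228 / (0.3·0.5228 + 0.55·0.4772) ≈ 0.3740

0.374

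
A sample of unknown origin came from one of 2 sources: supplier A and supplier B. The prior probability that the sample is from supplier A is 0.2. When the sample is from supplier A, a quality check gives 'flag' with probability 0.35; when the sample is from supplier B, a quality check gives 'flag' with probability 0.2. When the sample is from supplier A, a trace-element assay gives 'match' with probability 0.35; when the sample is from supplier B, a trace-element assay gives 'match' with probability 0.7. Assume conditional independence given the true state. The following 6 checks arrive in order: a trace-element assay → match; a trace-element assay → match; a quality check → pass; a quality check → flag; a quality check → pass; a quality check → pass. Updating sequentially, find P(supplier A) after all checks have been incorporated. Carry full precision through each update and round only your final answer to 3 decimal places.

0.055

After a trace-element assay='match': P(supplier A) = 0.35·0.2000 / (0.35·0.2000 + 0.7·0.8000) ≈ 0.1111
After a trace-element assay='match': P(supplier A) = 0.35·0.1111 / (0.35·0.1111 + 0.7·0.8889) ≈ 0.0588
After a quality check='pass': P(supplier A) = 0.65·0.0588 / (0.65·0.0588 + 0.8·0.9412) ≈ 0.0483
After a quality check='flag': P(supplier A) = 0.35·0.0483 / (0.35·0.0483 + 0.2·0.9517) ≈ 0.0816
After a quality check='pass': P(supplier A) = 0.65·0.0816 / (0.65·0.0816 + 0.8·0.9184) ≈ 0.0673
After a quality check='pass': P(supplier A) = 0.65·0.0673 / (0.65·0.0673 + 0.8·0.9327) ≈ 0.0554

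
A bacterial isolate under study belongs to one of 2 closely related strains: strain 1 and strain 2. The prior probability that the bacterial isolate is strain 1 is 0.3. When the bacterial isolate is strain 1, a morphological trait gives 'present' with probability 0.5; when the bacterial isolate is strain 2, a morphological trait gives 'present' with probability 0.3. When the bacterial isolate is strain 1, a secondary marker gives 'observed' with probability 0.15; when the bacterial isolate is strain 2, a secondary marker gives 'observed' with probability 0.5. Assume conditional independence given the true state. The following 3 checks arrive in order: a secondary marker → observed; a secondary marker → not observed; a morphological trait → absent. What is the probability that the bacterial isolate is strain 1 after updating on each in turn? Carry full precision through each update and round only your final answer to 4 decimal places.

Apply Bayes' rule sequentially, carrying P(strain 1) forward.
After a secondary marker='observed': P(strain 1) = 0.15·0.3000 / (0.15·0.3000 + 0.5·0.7000) ≈ 0.1139
After a secondary marker='not observed': P(strain 1) = 0.85·0.1139 / (0.85·0.1139 + 0.5·0.8861) ≈ 0.1794
After a morphological trait='absent': P(strain 1) = 0.5·0.1794 / (0.5·0.1794 + 0.7·0.8206) ≈ 0.1350

0.1350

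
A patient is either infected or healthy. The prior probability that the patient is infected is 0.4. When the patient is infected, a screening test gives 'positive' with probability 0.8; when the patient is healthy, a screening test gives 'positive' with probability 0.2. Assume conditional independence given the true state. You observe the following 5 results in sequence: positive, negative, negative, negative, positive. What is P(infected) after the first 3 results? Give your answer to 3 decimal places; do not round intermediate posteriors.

After 'positive': P(infected) = 0.8·0.4000 / (0.8·0.4000 + 0.2·0.6000) ≈ 0.7273
After 'negative': P(infected) = 0.2·0.7273 / (0.2·0.7273 + 0.8·0.2727) ≈ 0.4000
After 'negative': P(infected) = 0.2·0.4000 / (0.2·0.4000 + 0.8·0.6000) ≈ 0.1429

0.143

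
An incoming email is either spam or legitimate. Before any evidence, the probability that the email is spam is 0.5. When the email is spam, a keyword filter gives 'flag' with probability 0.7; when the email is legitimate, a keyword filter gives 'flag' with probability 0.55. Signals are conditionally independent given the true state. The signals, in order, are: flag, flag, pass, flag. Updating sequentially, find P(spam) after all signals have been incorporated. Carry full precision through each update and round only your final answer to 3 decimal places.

After 'flag': P(spam) = 0.7·0.5000 / (0.7·0.5000 + 0.55·0.5000) ≈ 0.5600
After 'flag': P(spam) = 0.7·0.5600 / (0.7·0.5600 + 0.55·0.4400) ≈ 0.6183
After 'pass': P(spam) = 0.3·0.6183 / (0.3·0.6183 + 0.45·0.3817) ≈ 0.5192
After 'flag': P(spam) = 0.7·0.5192 / (0.7·0.5192 + 0.55·0.4808) ≈ 0.5788

0.579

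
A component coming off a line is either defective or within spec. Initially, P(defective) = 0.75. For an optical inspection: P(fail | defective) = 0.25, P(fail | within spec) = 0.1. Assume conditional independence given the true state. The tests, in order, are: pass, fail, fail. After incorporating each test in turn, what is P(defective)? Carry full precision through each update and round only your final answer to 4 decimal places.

After 'pass': P(defective) = 0.75·0.7500 / (0.75·0.7500 + 0.9·0.2500) ≈ 0.7143
After 'fail': P(defective) = 0.25·0.7143 / (0.25·0.7143 + 0.1·0.2857) ≈ 0.8621
After 'fail': P(defective) = 0.25·0.8621 / (0.25·0.8621 + 0.1·0.1379) ≈ 0.9398

0.9398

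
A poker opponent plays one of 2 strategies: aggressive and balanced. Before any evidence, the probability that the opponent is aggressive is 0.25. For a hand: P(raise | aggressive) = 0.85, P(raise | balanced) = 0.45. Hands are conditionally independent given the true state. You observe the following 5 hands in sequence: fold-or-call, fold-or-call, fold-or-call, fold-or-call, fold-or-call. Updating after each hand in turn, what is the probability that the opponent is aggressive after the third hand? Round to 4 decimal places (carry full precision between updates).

After 'fold-or-call': P(aggressive) = 0.15·0.2500 / (0.15·0.2500 + 0.55·0.7500) ≈ 0.0833
After 'fold-or-call': P(aggressive) = 0.15·0.0833 / (0.15·0.0833 + 0.55·0.9167) ≈ 0.0242
After 'fold-or-call': P(aggressive) = 0.15·0.0242 / (0.15·0.0242 + 0.55·0.9758) ≈ 0.0067

0.0067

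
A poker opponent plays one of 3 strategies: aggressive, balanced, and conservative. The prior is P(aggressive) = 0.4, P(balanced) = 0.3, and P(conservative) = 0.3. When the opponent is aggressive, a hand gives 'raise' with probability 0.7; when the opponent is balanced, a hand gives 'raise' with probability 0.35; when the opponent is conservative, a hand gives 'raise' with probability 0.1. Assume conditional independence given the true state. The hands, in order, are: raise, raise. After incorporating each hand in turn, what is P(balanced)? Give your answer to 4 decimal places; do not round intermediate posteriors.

After 'raise': normaliser = 0.7·0.4000 + 0.35·0.3000 + 0.1·0.3000; P(aggressive) ≈ 0.6747, P(balanced) ≈ 0.2530, P(conservative) ≈ 0.0723
After 'raise': normaliser = 0.7·0.6747 + 0.35·0.2530 + 0.1·0.0723; P(aggressive) ≈ 0.8314, P(balanced) ≈ 0.1559, P(conservative) ≈ 0.0127

0.1559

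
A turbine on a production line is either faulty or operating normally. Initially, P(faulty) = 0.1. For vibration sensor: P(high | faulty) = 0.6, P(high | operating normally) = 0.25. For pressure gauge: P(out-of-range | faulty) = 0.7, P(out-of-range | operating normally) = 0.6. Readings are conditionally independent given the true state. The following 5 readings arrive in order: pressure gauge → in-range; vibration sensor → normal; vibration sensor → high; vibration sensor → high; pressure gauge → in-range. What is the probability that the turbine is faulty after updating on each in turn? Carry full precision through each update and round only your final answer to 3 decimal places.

After pressure gauge='in-range': P(faulty) = 0.3·0.1000 / (0.3·0.1000 + 0.4·0.9000) ≈ 0.0769
After vibration sensor='normal': P(faulty) = 0.4·0.0769 / (0.4·0.0769 + 0.75·0.9231) ≈ 0.0426
After vibration sensor='high': P(faulty) = 0.6·0.0426 / (0.6·0.0426 + 0.25·0.9574) ≈ 0.0964
After vibration sensor='high': P(faulty) = 0.6·0.0964 / (0.6·0.0964 + 0.25·0.9036) ≈ 0.2038
After pressure gauge='in-range': P(faulty) = 0.3·0.2038 / (0.3·0.2038 + 0.4·0.7962) ≈ 0.1611

0.161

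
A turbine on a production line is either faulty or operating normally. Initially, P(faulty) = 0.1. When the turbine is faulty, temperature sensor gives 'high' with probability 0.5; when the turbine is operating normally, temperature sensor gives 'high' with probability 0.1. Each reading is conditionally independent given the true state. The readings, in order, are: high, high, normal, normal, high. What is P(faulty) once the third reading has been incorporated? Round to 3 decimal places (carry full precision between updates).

0.607

Each posterior becomes the prior for the next update.
After 'high': P(faulty) = 0.5·0.1000 / (0.5·0.1000 + 0.1·0.9000) ≈ 0.3571
After 'high': P(faulty) = 0.5·0.3571 / (0.5·0.3571 + 0.1·0.6429) ≈ 0.7353
After 'normal': P(faulty) = 0.5·0.7353 / (0.5·0.7353 + 0.9·0.2647) ≈ 0.6068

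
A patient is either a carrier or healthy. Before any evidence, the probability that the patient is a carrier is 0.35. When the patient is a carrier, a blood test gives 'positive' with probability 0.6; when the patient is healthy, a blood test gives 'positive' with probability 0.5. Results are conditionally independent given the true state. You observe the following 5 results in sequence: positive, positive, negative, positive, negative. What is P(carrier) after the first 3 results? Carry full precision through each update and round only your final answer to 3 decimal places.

0.383

Each posterior becomes the prior for the next update.
After 'positive': P(carrier) = 0.6·0.3500 / (0.6·0.3500 + 0.5·0.6500) ≈ 0.3925
After 'positive': P(carrier) = 0.6·0.3925 / (0.6·0.3925 + 0.5·0.6075) ≈ 0.4367
After 'negative': P(carrier) = 0.4·0.4367 / (0.4·0.4367 + 0.5·0.5633) ≈ 0.3828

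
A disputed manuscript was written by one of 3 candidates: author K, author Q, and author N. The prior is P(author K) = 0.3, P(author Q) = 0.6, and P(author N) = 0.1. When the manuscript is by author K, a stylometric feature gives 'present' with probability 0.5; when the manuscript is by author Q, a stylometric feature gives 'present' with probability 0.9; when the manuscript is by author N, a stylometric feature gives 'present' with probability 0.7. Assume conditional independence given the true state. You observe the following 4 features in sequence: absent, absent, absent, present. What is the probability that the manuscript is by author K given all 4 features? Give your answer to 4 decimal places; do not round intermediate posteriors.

0.8853

After 'absent': normaliser = 0.5·0.3000 + 0.1·0.6000 + 0.3·0.1000; P(author K) ≈ 0.6250, P(author Q) ≈ 0.2500, P(author N) ≈ 0.1250
After 'absent': normaliser = 0.5·0.6250 + 0.1·0.2500 + 0.3·0.1250; P(author K) ≈ 0.8333, P(author Q) ≈ 0.0667, P(author N) ≈ 0.1000
After 'absent': normaliser = 0.5·0.8333 + 0.1·0.0667 + 0.3·0.1000; P(author K) ≈ 0.9191, P(author Q) ≈ 0.0147, P(author N) ≈ 0.0662
After 'present': normaliser = 0.5·0.9191 + 0.9·0.0147 + 0.7·0.0662; P(author K) ≈ 0.8853, P(author Q) ≈ 0.0255, P(author N) ≈ 0.0892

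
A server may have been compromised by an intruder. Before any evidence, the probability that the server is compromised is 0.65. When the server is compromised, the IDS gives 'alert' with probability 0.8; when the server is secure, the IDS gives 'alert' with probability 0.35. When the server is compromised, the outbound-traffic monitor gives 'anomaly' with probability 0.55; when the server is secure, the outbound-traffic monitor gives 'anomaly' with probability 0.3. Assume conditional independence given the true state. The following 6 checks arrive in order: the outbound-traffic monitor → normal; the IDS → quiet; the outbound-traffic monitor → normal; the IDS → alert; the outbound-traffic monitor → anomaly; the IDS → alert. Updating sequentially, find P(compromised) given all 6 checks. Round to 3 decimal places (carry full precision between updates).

Apply Bayes' rule sequentially, carrying P(compromised) forward.
After the outbound-traffic monitor='normal': P(compromised) = 0.45·0.6500 / (0.45·0.6500 + 0.7·0.3500) ≈ 0.5442
After the IDS='quiet': P(compromised) = 0.2·0.5442 / (0.2·0.5442 + 0.65·0.4558) ≈ 0.2687
After the outbound-traffic monitor='normal': P(compromised) = 0.45·0.2687 / (0.45·0.2687 + 0.7·0.7313) ≈ 0.1910
After the IDS='alert': P(compromised) = 0.8·0.1910 / (0.8·0.1910 + 0.35·0.8090) ≈ 0.3506
After the outbound-traffic monitor='anomaly': P(compromised) = 0.55·0.3506 / (0.55·0.3506 + 0.3·0.6494) ≈ 0.4974
After the IDS='alert': P(compromised) = 0.8·0.4974 / (0.8·0.4974 + 0.35·0.5026) ≈ 0.6934

0.693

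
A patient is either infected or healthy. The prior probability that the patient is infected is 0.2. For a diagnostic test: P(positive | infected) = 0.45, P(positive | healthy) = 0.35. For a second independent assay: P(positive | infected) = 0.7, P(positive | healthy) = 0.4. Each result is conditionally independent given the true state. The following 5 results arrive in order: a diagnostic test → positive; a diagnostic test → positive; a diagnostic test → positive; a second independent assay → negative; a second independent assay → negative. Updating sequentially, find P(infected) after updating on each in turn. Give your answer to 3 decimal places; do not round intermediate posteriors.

After a diagnostic test='positive': P(infected) = 0.45·0.2000 / (0.45·0.2000 + 0.35·0.8000) ≈ 0.2432
After a diagnostic test='positive': P(infected) = 0.45·0.2432 / (0.45·0.2432 + 0.35·0.7568) ≈ 0.2924
After a diagnostic test='positive': P(infected) = 0.45·0.2924 / (0.45·0.2924 + 0.35·0.7076) ≈ 0.3470
After a second independent assay='negative': P(infected) = 0.3·0.3470 / (0.3·0.3470 + 0.6·0.6530) ≈ 0.2099
After a second independent assay='negative': P(infected) = 0.3·0.2099 / (0.3·0.2099 + 0.6·0.7901) ≈ 0.1173

0.117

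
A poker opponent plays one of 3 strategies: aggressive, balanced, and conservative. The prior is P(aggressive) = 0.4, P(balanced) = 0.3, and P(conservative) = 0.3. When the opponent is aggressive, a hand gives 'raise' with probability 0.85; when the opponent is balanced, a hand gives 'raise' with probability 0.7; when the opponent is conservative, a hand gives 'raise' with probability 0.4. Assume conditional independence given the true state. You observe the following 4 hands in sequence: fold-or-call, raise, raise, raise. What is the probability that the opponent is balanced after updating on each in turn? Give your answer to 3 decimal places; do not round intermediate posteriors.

0.390

Each posterior becomes the prior for the next update.
After 'fold-or-call': normaliser = 0.15·0.4000 + 0.3·0.3000 + 0.6·0.3000; P(aggressive) ≈ 0.1818, P(balanced) ≈ 0.2727, P(conservative) ≈ 0.5455
After 'raise': normaliser = 0.85·0.1818 + 0.7·0.2727 + 0.4·0.5455; P(aggressive) ≈ 0.2742, P(balanced) ≈ 0.3387, P(conservative) ≈ 0.3871
After 'raise': normaliser = 0.85·0.2742 + 0.7·0.3387 + 0.4·0.3871; P(aggressive) ≈ 0.3729, P(balanced) ≈ 0.3794, P(conservative) ≈ 0.2477
After 'raise': normaliser = 0.85·0.3729 + 0.7·0.3794 + 0.4·0.2477; P(aggressive) ≈ 0.4650, P(balanced) ≈ 0.3896, P(conservative) ≈ 0.1454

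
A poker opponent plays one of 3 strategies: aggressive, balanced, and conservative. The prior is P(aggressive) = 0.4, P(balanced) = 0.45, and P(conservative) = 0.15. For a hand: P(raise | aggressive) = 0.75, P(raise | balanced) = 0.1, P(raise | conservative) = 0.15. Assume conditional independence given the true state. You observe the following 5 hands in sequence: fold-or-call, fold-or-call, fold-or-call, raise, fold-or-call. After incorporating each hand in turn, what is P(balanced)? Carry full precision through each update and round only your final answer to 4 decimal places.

0.6957

After 'fold-or-call': normaliser = 0.25·0.4000 + 0.9·0.4500 + 0.85·0.1500; P(aggressive) ≈ 0.1581, P(balanced) ≈ 0.6403, P(conservative) ≈ 0.2016
After 'fold-or-call': normaliser = 0.25·0.1581 + 0.9·0.6403 + 0.85·0.2016; P(aggressive) ≈ 0.0502, P(balanced) ≈ 0.7321, P(conservative) ≈ 0.2177
After 'fold-or-call': normaliser = 0.25·0.0502 + 0.9·0.7321 + 0.85·0.2177; P(aggressive) ≈ 0.0147, P(balanced) ≈ 0.7693, P(conservative) ≈ 0.2160
After 'raise': normaliser = 0.75·0.0147 + 0.1·0.7693 + 0.15·0.2160; P(aggressive) ≈ 0.0914, P(balanced) ≈ 0.6393, P(conservative) ≈ 0.2693
After 'fold-or-call': normaliser = 0.25·0.0914 + 0.9·0.6393 + 0.85·0.2693; P(aggressive) ≈ 0.0276, P(balanced) ≈ 0.6957, P(conservative) ≈ 0.2767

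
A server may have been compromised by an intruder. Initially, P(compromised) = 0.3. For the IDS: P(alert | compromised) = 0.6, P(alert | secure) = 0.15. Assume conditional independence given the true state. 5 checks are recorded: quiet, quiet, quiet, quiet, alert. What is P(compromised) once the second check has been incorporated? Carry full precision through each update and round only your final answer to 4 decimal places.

After 'quiet': P(compromised) = 0.4·0.3000 / (0.4·0.3000 + 0.85·0.7000) ≈ 0.1678
After 'quiet': P(compromised) = 0.4·0.1678 / (0.4·0.1678 + 0.85·0.8322) ≈ 0.0867

0.0867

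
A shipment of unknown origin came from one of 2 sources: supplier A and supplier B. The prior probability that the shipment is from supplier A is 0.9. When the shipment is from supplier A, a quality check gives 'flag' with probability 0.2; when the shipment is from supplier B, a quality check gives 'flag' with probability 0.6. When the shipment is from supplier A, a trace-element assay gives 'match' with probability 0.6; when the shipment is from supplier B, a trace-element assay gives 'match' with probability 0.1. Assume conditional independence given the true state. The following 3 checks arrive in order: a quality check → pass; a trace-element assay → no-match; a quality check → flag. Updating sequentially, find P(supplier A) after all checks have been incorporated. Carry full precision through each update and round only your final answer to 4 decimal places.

0.7273

Each posterior becomes the prior for the next update.
After a quality check='pass': P(supplier A) = 0.8·0.9000 / (0.8·0.9000 + 0.4·0.1000) ≈ 0.9474
After a trace-element assay='no-match': P(supplier A) = 0.4·0.9474 / (0.4·0.9474 + 0.9·0.0526) ≈ 0.8889
After a quality check='flag': P(supplier A) = 0.2·0.8889 / (0.2·0.8889 + 0.6·0.1111) ≈ 0.7273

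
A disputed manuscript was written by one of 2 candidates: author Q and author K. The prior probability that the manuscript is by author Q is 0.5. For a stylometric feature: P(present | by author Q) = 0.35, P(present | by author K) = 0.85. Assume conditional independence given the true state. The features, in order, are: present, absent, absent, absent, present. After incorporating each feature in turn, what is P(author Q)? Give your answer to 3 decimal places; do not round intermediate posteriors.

After 'present': P(author Q) = 0.35·0.5000 / (0.35·0.5000 + 0.85·0.5000) ≈ 0.2917
After 'absent': P(author Q) = 0.65·0.2917 / (0.65·0.2917 + 0.15·0.7083) ≈ 0.6408
After 'absent': P(author Q) = 0.65·0.6408 / (0.65·0.6408 + 0.15·0.3592) ≈ 0.8855
After 'absent': P(author Q) = 0.65·0.8855 / (0.65·0.8855 + 0.15·0.1145) ≈ 0.9710
After 'present': P(author Q) = 0.35·0.9710 / (0.35·0.9710 + 0.85·0.0290) ≈ 0.9324

0.932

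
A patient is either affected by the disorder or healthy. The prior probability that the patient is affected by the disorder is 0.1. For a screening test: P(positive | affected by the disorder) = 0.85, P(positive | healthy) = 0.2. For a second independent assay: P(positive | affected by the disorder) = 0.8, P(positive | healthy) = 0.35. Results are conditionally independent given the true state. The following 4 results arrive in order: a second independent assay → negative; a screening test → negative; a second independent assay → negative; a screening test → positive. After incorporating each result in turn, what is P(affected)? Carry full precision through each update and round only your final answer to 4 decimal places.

0.0083

After a second independent assay='negative': P(affected) = 0.2·0.1000 / (0.2·0.1000 + 0.65·0.9000) ≈ 0.0331
After a screening test='negative': P(affected) = 0.15·0.0331 / (0.15·0.0331 + 0.8·0.9669) ≈ 0.0064
After a second independent assay='negative': P(affected) = 0.2·0.0064 / (0.2·0.0064 + 0.65·0.9936) ≈ 0.0020
After a screening test='positive': P(affected) = 0.85·0.0020 / (0.85·0.0020 + 0.2·0.9980) ≈ 0.0083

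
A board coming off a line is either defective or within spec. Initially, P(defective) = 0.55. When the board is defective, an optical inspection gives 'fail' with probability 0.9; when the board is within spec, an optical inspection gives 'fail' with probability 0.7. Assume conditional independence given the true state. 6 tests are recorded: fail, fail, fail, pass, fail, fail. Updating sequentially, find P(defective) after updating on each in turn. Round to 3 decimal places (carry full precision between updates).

0.589

After 'fail': P(defective) = 0.9·0.5500 / (0.9·0.5500 + 0.7·0.4500) ≈ 0.6111
After 'fail': P(defective) = 0.9·0.6111 / (0.9·0.6111 + 0.7·0.3889) ≈ 0.6689
After 'fail': P(defective) = 0.9·0.6689 / (0.9·0.6689 + 0.7·0.3311) ≈ 0.7220
After 'pass': P(defective) = 0.1·0.7220 / (0.1·0.7220 + 0.3·0.2780) ≈ 0.4641
After 'fail': P(defective) = 0.9·0.4641 / (0.9·0.4641 + 0.7·0.5359) ≈ 0.5268
After 'fail': P(defective) = 0.9·0.5268 / (0.9·0.5268 + 0.7·0.4732) ≈ 0.5887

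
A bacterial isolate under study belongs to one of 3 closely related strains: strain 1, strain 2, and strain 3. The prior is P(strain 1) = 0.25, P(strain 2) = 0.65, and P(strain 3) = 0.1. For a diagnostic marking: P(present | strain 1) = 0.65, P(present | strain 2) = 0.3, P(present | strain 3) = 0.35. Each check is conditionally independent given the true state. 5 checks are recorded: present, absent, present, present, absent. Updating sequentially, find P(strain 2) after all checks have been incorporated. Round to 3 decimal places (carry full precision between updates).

After 'present': normaliser = 0.65·0.2500 + 0.3·0.6500 + 0.35·0.1000; P(strain 1) ≈ 0.4140, P(strain 2) ≈ 0.4968, P(strain 3) ≈ 0.0892
After 'absent': normaliser = 0.35·0.4140 + 0.7·0.4968 + 0.65·0.0892; P(strain 1) ≈ 0.2632, P(strain 2) ≈ 0.6316, P(strain 3) ≈ 0.1053
After 'present': normaliser = 0.65·0.2632 + 0.3·0.6316 + 0.35·0.1053; P(strain 1) ≈ 0.4305, P(strain 2) ≈ 0.4768, P(strain 3) ≈ 0.0927
After 'present': normaliser = 0.65·0.4305 + 0.3·0.4768 + 0.35·0.0927; P(strain 1) ≈ 0.6145, P(strain 2) ≈ 0.3142, P(strain 3) ≈ 0.0713
After 'absent': normaliser = 0.35·0.6145 + 0.7·0.3142 + 0.65·0.0713; P(strain 1) ≈ 0.4469, P(strain 2) ≈ 0.4569, P(strain 3) ≈ 0.0962

0.457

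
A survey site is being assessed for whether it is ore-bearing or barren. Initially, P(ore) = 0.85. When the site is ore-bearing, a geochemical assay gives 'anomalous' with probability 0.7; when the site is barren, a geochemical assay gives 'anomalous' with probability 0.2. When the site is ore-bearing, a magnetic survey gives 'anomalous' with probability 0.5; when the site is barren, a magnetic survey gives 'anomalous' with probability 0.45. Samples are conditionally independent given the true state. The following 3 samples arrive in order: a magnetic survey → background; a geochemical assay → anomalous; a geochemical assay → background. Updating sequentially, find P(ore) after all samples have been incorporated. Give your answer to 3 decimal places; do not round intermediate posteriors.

0.871

After a magnetic survey='background': P(ore) = 0.5·0.8500 / (0.5·0.8500 + 0.55·0.1500) ≈ 0.8374
After a geochemical assay='anomalous': P(ore) = 0.7·0.8374 / (0.7·0.8374 + 0.2·0.1626) ≈ 0.9475
After a geochemical assay='background': P(ore) = 0.3·0.9475 / (0.3·0.9475 + 0.8·0.0525) ≈ 0.8712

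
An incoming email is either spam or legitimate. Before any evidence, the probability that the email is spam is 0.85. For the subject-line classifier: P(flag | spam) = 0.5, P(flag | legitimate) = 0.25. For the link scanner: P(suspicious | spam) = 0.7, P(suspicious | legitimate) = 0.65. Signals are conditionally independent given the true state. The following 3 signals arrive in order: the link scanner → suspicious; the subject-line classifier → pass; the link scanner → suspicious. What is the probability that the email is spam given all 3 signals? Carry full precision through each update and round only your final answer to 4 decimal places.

0.8142

Each posterior becomes the prior for the next update.
After the link scanner='suspicious': P(spam) = 0.7·0.8500 / (0.7·0.8500 + 0.65·0.1500) ≈ 0.8592
After the subject-line classifier='pass': P(spam) = 0.5·0.8592 / (0.5·0.8592 + 0.75·0.1408) ≈ 0.8027
After the link scanner='suspicious': P(spam) = 0.7·0.8027 / (0.7·0.8027 + 0.65·0.1973) ≈ 0.8142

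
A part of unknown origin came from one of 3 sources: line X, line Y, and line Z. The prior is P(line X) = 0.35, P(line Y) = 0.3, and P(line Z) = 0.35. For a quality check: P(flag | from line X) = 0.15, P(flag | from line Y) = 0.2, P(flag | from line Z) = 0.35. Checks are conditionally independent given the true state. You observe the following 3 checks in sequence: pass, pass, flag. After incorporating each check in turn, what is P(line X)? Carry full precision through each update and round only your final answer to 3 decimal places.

0.296

After 'pass': normaliser = 0.85·0.3500 + 0.8·0.3000 + 0.65·0.3500; P(line X) ≈ 0.3889, P(line Y) ≈ 0.3137, P(line Z) ≈ 0.2974
After 'pass': normaliser = 0.85·0.3889 + 0.8·0.3137 + 0.65·0.2974; P(line X) ≈ 0.4266, P(line Y) ≈ 0.3239, P(line Z) ≈ 0.2495
After 'flag': normaliser = 0.15·0.4266 + 0.2·0.3239 + 0.35·0.2495; P(line X) ≈ 0.2961, P(line Y) ≈ 0.2998, P(line Z) ≈ 0.4041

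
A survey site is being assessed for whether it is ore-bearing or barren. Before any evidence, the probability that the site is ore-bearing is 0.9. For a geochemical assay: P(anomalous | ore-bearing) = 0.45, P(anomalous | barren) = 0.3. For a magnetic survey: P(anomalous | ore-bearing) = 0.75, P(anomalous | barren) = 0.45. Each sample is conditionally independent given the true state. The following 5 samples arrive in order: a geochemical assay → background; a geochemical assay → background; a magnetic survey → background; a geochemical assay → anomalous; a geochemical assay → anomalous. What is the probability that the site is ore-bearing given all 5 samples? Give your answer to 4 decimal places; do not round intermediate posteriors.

After a geochemical assay='background': P(ore) = 0.55·0.9000 / (0.55·0.9000 + 0.7·0.1000) ≈ 0.8761
After a geochemical assay='background': P(ore) = 0.55·0.8761 / (0.55·0.8761 + 0.7·0.1239) ≈ 0.8475
After a magnetic survey='background': P(ore) = 0.25·0.8475 / (0.25·0.8475 + 0.55·0.1525) ≈ 0.7164
After a geochemical assay='anomalous': P(ore) = 0.45·0.7164 / (0.45·0.7164 + 0.3·0.2836) ≈ 0.7912
After a geochemical assay='anomalous': P(ore) = 0.45·0.7912 / (0.45·0.7912 + 0.3·0.2088) ≈ 0.8504

0.8504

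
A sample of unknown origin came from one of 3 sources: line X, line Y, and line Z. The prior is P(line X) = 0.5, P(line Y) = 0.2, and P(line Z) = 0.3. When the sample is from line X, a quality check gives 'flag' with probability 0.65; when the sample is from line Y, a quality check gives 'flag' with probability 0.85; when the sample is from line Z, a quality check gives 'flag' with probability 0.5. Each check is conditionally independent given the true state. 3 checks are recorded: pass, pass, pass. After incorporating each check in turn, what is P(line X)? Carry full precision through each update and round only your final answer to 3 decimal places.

After 'pass': normaliser = 0.35·0.5000 + 0.15·0.2000 + 0.5·0.3000; P(line X) ≈ 0.4930, P(line Y) ≈ 0.0845, P(line Z) ≈ 0.4225
After 'pass': normaliser = 0.35·0.4930 + 0.15·0.0845 + 0.5·0.4225; P(line X) ≈ 0.4352, P(line Y) ≈ 0.0320, P(line Z) ≈ 0.5329
After 'pass': normaliser = 0.35·0.4352 + 0.15·0.0320 + 0.5·0.5329; P(line X) ≈ 0.3596, P(line Y) ≈ 0.0113, P(line Z) ≈ 0.6291

0.360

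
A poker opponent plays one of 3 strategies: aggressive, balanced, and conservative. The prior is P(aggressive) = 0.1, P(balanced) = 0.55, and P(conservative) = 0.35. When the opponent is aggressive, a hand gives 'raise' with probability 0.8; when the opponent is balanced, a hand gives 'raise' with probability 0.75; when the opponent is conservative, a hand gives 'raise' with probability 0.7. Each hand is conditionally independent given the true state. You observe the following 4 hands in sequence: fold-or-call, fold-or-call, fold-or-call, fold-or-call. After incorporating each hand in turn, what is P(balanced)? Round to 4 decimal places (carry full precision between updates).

After 'fold-or-call': normaliser = 0.2·0.1000 + 0.25·0.5500 + 0.3·0.3500; P(aggressive) ≈ 0.0762, P(balanced) ≈ 0.5238, P(conservative) ≈ 0.4000
After 'fold-or-call': normaliser = 0.2·0.0762 + 0.25·0.5238 + 0.3·0.4000; P(aggressive) ≈ 0.0572, P(balanced) ≈ 0.4919, P(conservative) ≈ 0.4508
After 'fold-or-call': normaliser = 0.2·0.0572 + 0.25·0.4919 + 0.3·0.4508; P(aggressive) ≈ 0.0425, P(balanced) ≈ 0.4561, P(conservative) ≈ 0.5015
After 'fold-or-call': normaliser = 0.2·0.0425 + 0.25·0.4561 + 0.3·0.5015; P(aggressive) ≈ 0.0311, P(balanced) ≈ 0.4177, P(conservative) ≈ 0.5512

0.4177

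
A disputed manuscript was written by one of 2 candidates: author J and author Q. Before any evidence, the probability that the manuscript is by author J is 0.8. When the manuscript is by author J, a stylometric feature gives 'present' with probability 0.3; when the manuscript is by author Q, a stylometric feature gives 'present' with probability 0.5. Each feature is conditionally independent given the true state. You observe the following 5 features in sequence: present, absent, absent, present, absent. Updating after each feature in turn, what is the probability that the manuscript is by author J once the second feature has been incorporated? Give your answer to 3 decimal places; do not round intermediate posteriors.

0.771

Each posterior becomes the prior for the next update.
After 'present': P(author J) = 0.3·0.8000 / (0.3·0.8000 + 0.5·0.2000) ≈ 0.7059
After 'absent': P(author J) = 0.7·0.7059 / (0.7·0.7059 + 0.5·0.2941) ≈ 0.7706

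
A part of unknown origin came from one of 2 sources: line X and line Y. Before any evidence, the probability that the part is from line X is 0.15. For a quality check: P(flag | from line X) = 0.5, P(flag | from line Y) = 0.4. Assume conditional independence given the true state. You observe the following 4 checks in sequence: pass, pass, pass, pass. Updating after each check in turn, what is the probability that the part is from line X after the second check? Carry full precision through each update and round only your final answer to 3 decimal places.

0.109

After 'pass': P(line X) = 0.5·0.1500 / (0.5·0.1500 + 0.6·0.8500) ≈ 0.1282
After 'pass': P(line X) = 0.5·0.1282 / (0.5·0.1282 + 0.6·0.8718) ≈ 0.1092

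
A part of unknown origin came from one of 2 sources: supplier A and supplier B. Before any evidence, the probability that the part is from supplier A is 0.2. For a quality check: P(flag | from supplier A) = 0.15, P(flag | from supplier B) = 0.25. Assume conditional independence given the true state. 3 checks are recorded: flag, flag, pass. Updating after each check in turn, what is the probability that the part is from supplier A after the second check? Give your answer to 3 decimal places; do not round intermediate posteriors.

0.083

Each posterior becomes the prior for the next update.
After 'flag': P(supplier A) = 0.15·0.2000 / (0.15·0.2000 + 0.25·0.8000) ≈ 0.1304
After 'flag': P(supplier A) = 0.15·0.1304 / (0.15·0.1304 + 0.25·0.8696) ≈ 0.0826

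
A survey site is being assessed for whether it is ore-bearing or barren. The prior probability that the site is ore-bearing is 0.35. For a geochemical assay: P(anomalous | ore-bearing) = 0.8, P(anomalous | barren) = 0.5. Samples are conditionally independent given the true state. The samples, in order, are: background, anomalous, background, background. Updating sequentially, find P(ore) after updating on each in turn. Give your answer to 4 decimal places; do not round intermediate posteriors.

0.0523

After 'background': P(ore) = 0.2·0.3500 / (0.2·0.3500 + 0.5·0.6500) ≈ 0.1772
After 'anomalous': P(ore) = 0.8·0.1772 / (0.8·0.1772 + 0.5·0.8228) ≈ 0.2563
After 'background': P(ore) = 0.2·0.2563 / (0.2·0.2563 + 0.5·0.7437) ≈ 0.1211
After 'background': P(ore) = 0.2·0.1211 / (0.2·0.1211 + 0.5·0.8789) ≈ 0.0523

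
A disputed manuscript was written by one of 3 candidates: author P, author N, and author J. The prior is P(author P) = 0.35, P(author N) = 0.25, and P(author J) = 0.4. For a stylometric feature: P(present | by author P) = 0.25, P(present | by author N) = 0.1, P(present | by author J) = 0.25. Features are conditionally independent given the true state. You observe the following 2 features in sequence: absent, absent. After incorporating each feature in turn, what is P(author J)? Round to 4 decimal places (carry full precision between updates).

0.3604

After 'absent': normaliser = 0.75·0.3500 + 0.9·0.2500 + 0.75·0.4000; P(author P) ≈ 0.3333, P(author N) ≈ 0.2857, P(author J) ≈ 0.3810
After 'absent': normaliser = 0.75·0.3333 + 0.9·0.2857 + 0.75·0.3810; P(author P) ≈ 0.3153, P(author N) ≈ 0.3243, P(author J) ≈ 0.3604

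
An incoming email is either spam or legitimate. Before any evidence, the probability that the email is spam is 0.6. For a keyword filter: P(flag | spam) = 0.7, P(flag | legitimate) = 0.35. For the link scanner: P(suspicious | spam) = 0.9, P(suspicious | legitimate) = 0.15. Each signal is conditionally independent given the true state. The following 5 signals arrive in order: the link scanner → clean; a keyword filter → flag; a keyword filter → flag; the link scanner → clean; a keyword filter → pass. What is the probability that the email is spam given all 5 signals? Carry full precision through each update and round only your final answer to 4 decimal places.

After the link scanner='clean': P(spam) = 0.1·0.6000 / (0.1·0.6000 + 0.85·0.4000) ≈ 0.1500
After a keyword filter='flag': P(spam) = 0.7·0.1500 / (0.7·0.1500 + 0.35·0.8500) ≈ 0.2609
After a keyword filter='flag': P(spam) = 0.7·0.2609 / (0.7·0.2609 + 0.35·0.7391) ≈ 0.4138
After the link scanner='clean': P(spam) = 0.1·0.4138 / (0.1·0.4138 + 0.85·0.5862) ≈ 0.0767
After a keyword filter='pass': P(spam) = 0.3·0.0767 / (0.3·0.0767 + 0.65·0.9233) ≈ 0.0369

0.0369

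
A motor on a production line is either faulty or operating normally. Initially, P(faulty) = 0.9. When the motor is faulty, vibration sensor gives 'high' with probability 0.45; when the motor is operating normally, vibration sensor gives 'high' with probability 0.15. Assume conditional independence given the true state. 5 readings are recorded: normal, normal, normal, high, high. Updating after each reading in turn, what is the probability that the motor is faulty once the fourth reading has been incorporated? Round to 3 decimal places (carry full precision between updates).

Apply Bayes' rule sequentially, carrying P(faulty) forward.
After 'normal': P(faulty) = 0.55·0.9000 / (0.55·0.9000 + 0.85·0.1000) ≈ 0.8534
After 'normal': P(faulty) = 0.55·0.8534 / (0.55·0.8534 + 0.85·0.1466) ≈ 0.7903
After 'normal': P(faulty) = 0.55·0.7903 / (0.55·0.7903 + 0.85·0.2097) ≈ 0.7092
After 'high': P(faulty) = 0.45·0.7092 / (0.45·0.7092 + 0.15·0.2908) ≈ 0.8797

0.880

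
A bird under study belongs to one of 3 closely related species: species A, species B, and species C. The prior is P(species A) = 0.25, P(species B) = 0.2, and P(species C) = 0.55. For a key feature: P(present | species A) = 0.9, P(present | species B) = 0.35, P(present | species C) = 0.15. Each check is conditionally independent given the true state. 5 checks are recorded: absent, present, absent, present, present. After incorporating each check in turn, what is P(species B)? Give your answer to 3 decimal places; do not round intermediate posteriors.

0.534

After 'absent': normaliser = 0.1·0.2500 + 0.65·0.2000 + 0.85·0.5500; P(species A) ≈ 0.0402, P(species B) ≈ 0.2088, P(species C) ≈ 0.7510
After 'present': normaliser = 0.9·0.0402 + 0.35·0.2088 + 0.15·0.7510; P(species A) ≈ 0.1629, P(species B) ≈ 0.3294, P(species C) ≈ 0.5077
After 'absent': normaliser = 0.1·0.1629 + 0.65·0.3294 + 0.85·0.5077; P(species A) ≈ 0.0246, P(species B) ≈ 0.3235, P(species C) ≈ 0.6519
After 'present': normaliser = 0.9·0.0246 + 0.35·0.3235 + 0.15·0.6519; P(species A) ≈ 0.0950, P(species B) ≈ 0.4856, P(species C) ≈ 0.4194
After 'present': normaliser = 0.9·0.0950 + 0.35·0.4856 + 0.15·0.4194; P(species A) ≈ 0.2685, P(species B) ≈ 0.5338, P(species C) ≈ 0.1976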